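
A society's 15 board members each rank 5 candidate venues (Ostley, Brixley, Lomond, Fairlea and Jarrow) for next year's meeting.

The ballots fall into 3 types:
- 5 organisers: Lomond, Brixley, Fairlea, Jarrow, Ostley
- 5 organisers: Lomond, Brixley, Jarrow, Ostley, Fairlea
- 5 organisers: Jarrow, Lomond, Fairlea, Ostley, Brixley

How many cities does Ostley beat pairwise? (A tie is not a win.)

Ostley against each rival (15 organisers):
Ostley vs Brixley: Ostley is ranked higher on 5 ballots, Brixley on 10. Brixley wins 10–5.
Ostley–Lomond: Lomond 15–0.
Ostley vs Fairlea: Fairlea wins 10–5.
Ostley vs Jarrow: Ostley is ranked higher on 0 ballots, Jarrow on 15. Jarrow wins 15–0.
Ostley beats no one; loses to Brixley, Lomond, Fairlea, Jarrow — 0 pairwise wins.

0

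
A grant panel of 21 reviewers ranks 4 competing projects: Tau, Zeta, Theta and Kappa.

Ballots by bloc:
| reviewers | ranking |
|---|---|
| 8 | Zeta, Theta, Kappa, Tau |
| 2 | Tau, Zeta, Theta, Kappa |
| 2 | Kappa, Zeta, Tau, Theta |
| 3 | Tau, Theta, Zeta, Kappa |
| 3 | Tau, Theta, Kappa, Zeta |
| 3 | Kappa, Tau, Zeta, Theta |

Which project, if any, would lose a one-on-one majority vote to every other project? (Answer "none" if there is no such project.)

none

Pairwise majorities:
Tau vs Zeta: Tau, 11–10.
Tau vs Theta: Tau wins 13–8.
Tau vs Kappa: 2+3+3 = 8 for Tau, 13 for Kappa — Kappa by 13–8.
Zeta–Theta: Zeta 15–6.
Zeta–Kappa: Zeta 13–8.
Theta vs Kappa: Theta wins 16–5.
Every project wins at least one matchup (Tau beats Zeta; Zeta beats Theta; Theta beats Kappa; Kappa beats Tau), so there is no Condorcet loser.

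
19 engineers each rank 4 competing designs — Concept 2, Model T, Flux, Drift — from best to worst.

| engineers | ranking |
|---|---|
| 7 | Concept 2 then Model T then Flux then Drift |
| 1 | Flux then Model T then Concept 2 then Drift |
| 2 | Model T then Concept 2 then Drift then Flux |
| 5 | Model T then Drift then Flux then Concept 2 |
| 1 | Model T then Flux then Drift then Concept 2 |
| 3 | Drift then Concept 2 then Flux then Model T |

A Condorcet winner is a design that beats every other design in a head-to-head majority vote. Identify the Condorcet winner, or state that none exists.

Head-to-head results (19 engineers):
Concept 2–Model T: Concept 2 10–9.
Concept 2 vs Flux: Concept 2, 12–7.
Concept 2 vs Drift: Concept 2 wins 10–9.
Model T vs Flux: Model T, 15–4.
Model T–Drift: Model T 16–3.
Flux vs Drift: Drift wins 10–9.
Concept 2 wins every pairwise contest, so Concept 2 is the Condorcet winner.

Concept 2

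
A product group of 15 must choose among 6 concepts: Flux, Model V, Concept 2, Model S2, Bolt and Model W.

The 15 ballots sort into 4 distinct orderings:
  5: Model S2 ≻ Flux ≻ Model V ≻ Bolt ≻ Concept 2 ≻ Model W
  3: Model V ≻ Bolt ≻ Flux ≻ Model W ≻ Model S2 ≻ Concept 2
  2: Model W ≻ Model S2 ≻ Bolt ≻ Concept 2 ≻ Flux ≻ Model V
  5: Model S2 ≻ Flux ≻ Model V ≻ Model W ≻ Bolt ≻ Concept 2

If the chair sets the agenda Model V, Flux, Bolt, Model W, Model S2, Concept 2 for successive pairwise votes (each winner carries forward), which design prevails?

Round 1: Model V vs Flux — 3–12, Flux advances.
Round 2: Flux vs Bolt — 10–5, Flux advances.
Round 3: Flux vs Model W — 13–2, Flux advances.
Round 4: Flux vs Model S2 — 3–12, Model S2 advances.
Round 5: Model S2 vs Concept 2 — 15–0, Model S2 advances.
The agenda winner is Model S2.

Model S2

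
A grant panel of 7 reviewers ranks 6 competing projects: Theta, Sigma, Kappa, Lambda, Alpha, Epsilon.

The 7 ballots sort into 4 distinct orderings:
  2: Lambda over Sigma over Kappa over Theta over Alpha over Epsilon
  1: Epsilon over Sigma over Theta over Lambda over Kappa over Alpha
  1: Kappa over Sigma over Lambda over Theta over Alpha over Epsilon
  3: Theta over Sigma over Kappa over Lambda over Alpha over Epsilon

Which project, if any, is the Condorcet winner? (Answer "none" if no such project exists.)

Check each pair by majority over 7 ballots:
Theta vs Sigma: Sigma, 4–3.
Theta–Kappa: Theta 4–3.
Theta vs Lambda: Theta, 4–3.
Theta vs Alpha: Theta wins 7–0.
Theta vs Epsilon: Theta wins 6–1.
Sigma vs Kappa: Sigma wins 6–1.
Sigma vs Lambda: Sigma, 5–2.
Sigma vs Alpha: Sigma, 7–0.
Sigma vs Epsilon: Sigma wins 6–1.
Kappa vs Lambda: Kappa, 4–3.
Kappa vs Alpha: Kappa wins 7–0.
Kappa vs Epsilon: Kappa wins 6–1.
Lambda vs Alpha: Lambda, 7–0.
Lambda vs Epsilon: Lambda wins 6–1.
Alpha vs Epsilon: Alpha, 6–1.
Sigma defeats every rival head-to-head and is the Condorcet winner.

Sigma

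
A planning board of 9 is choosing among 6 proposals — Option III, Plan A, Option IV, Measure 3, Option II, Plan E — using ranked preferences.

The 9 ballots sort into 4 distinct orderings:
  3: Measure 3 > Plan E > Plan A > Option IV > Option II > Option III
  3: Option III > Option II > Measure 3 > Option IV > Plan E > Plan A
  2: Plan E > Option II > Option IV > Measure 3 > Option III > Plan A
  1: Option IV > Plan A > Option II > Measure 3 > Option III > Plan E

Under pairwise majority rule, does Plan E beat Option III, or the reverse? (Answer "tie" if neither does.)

Plan E

Ballots ranking Plan E above Option III: 3 + 2 = 5.
Ballots ranking Option III above Plan E: 9 − 5 = 4.
Plan E wins the head-to-head 5–4.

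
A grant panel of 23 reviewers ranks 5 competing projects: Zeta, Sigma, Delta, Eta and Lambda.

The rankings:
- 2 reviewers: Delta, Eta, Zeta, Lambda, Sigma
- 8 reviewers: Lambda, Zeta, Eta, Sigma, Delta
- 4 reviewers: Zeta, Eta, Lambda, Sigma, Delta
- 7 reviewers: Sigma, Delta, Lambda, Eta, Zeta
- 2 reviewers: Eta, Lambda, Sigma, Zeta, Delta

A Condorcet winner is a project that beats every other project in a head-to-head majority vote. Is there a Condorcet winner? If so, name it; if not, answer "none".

Head-to-head results (23 reviewers):
Zeta vs Sigma: Zeta wins 14–9.
Zeta–Delta: Zeta 14–9.
Zeta vs Eta: 8+4 = 12 for Zeta, 11 for Eta — Zeta by 12–11.
Zeta vs Lambda: 6 to 17, Lambda.
Sigma vs Delta: 21 to 2, Sigma.
Sigma vs Eta: Eta, 16–7.
Sigma vs Lambda: Lambda wins 16–7.
Delta vs Eta: Eta wins 14–9.
Delta vs Lambda: Lambda, 14–9.
Eta vs Lambda: Eta is ranked higher on 2+4+2 = 8 ballots, Lambda on 15. Lambda wins 15–8.
Lambda defeats every rival head-to-head and is the Condorcet winner.

Lambda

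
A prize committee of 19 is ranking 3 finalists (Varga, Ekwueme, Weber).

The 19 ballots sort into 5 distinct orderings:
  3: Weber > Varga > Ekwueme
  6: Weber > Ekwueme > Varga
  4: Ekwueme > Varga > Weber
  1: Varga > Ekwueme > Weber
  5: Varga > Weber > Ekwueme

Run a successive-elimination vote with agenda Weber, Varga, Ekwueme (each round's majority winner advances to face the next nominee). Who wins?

Ekwueme

Round 1: Weber vs Varga — 9–10, Varga advances.
Round 2: Varga vs Ekwueme — 9–10, Ekwueme advances.
The agenda winner is Ekwueme.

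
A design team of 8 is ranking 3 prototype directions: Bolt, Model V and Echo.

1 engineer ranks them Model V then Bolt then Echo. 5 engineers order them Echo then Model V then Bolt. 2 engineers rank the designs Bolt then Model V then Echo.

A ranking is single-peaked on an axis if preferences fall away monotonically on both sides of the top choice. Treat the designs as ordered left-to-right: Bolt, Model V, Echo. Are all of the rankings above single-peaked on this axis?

yes

Axis positions: Bolt=1, Model V=2, Echo=3.
Cluster 1 (peak Model V at position 2): ranking walks positions 2-1-3, expanding outward from the peak — single-peaked.
Cluster 2 (peak Echo at position 3): ranking walks positions 3-2-1, expanding outward from the peak — single-peaked.
Cluster 3 (peak Bolt at position 1): ranking walks positions 1-2-3, expanding outward from the peak — single-peaked.
Every ranking is single-peaked on this axis.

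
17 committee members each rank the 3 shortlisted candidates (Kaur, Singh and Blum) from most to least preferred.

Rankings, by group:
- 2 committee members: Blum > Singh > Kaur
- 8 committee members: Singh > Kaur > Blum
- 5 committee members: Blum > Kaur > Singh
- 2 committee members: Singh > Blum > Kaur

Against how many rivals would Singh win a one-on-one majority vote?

2

Singh against each rival (17 committee members):
Singh vs Kaur: 12 to 5, Singh.
Singh–Blum: Singh 10–7.
Singh beats Kaur, Blum — 2 pairwise wins.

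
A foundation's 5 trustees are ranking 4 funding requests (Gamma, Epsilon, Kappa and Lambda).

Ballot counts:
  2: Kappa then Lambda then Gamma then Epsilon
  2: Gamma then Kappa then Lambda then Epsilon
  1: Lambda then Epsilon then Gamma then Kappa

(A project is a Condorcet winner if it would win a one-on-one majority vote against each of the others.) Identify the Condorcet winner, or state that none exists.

Check each pair by majority over 5 ballots:
Gamma vs Epsilon: Gamma preferred on 2+2 = 4 ballots; Gamma wins 4–1.
Gamma vs Kappa: Gamma is ranked higher on 2+1 = 3 ballots, Kappa on 2. Gamma wins 3–2.
Gamma vs Lambda: Lambda wins 3–2.
Epsilon–Kappa: Kappa 4–1.
Epsilon vs Lambda: Epsilon preferred on 0 ballots; Lambda wins 5–0.
Kappa vs Lambda: 4 to 1, Kappa.
Every project loses at least once (Gamma loses to Lambda; Epsilon loses to Gamma; Kappa loses to Gamma; Lambda loses to Kappa). The majority relation contains the cycle Gamma → Kappa → Lambda → Gamma, so there is no Condorcet winner.

none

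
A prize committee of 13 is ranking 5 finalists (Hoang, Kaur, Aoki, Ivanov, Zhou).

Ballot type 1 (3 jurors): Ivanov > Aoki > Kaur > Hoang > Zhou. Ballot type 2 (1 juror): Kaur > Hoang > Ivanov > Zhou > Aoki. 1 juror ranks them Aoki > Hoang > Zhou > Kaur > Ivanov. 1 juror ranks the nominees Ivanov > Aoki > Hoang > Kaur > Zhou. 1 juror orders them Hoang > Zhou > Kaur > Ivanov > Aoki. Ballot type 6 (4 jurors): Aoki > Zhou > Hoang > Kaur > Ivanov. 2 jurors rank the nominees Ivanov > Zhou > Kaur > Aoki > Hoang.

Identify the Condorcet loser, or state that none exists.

none

Pairwise majorities:
Hoang vs Kaur: Hoang is ranked higher on 1+1+1+4 = 7 ballots, Kaur on 6. Hoang wins 7–6.
Hoang vs Aoki: Hoang is ranked higher on 1+1 = 2 ballots, Aoki on 11. Aoki wins 11–2.
Hoang vs Ivanov: 1+1+1+4 = 7 for Hoang, 6 for Ivanov — Hoang by 7–6.
Hoang vs Zhou: 7 to 6, Hoang.
Kaur vs Aoki: Aoki wins 9–4.
Kaur vs Ivanov: Kaur preferred on 1+1+1+4 = 7 ballots; Kaur wins 7–6.
Kaur vs Zhou: 3+1+1 = 5 for Kaur, 8 for Zhou — Zhou by 8–5.
Aoki vs Ivanov: 1+4 = 5 for Aoki, 8 for Ivanov — Ivanov by 8–5.
Aoki–Zhou: Aoki 9–4.
Ivanov vs Zhou: Ivanov wins 7–6.
Every nominee wins at least one matchup (Hoang beats Kaur; Kaur beats Ivanov; Aoki beats Hoang; Ivanov beats Aoki; Zhou beats Kaur), so there is no Condorcet loser.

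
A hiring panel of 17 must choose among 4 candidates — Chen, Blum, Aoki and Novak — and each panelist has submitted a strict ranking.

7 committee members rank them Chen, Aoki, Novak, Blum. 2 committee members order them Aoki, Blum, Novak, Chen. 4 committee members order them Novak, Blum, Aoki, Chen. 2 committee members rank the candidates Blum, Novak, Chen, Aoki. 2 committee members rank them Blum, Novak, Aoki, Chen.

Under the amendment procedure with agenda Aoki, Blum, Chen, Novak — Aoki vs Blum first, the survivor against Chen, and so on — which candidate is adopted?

Round 1: Aoki vs Blum — 9–8, Aoki advances.
Round 2: Aoki vs Chen — 8–9, Chen advances.
Round 3: Chen vs Novak — 7–10, Novak advances.
The agenda winner is Novak.

Novak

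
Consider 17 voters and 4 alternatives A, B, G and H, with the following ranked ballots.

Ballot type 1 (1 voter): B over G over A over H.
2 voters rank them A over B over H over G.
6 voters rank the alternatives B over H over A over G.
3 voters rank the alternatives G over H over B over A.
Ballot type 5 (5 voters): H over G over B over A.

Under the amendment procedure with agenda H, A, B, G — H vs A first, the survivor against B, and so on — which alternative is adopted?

B

Round 1: H vs A — 14–3, H advances.
Round 2: H vs B — 8–9, B advances.
Round 3: B vs G — 9–8, B advances.
B survives the agenda.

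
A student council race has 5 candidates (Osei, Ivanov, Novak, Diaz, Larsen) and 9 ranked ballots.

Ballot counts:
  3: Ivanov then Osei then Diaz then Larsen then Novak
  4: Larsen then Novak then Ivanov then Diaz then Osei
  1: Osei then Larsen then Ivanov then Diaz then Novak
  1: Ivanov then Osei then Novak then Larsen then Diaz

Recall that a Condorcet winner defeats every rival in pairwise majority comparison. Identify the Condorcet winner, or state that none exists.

none

Pairwise majorities:
Osei vs Ivanov: 1 to 8, Ivanov.
Osei vs Novak: Osei preferred on 3+1+1 = 5 ballots; Osei wins 5–4.
Osei vs Diaz: Osei preferred on 3+1+1 = 5 ballots; Osei wins 5–4.
Osei vs Larsen: 5 to 4, Osei.
Ivanov vs Novak: 5 to 4, Ivanov.
Ivanov vs Diaz: 9 to 0, Ivanov.
Ivanov vs Larsen: 4 to 5, Larsen.
Novak vs Diaz: 4+1 = 5 for Novak, 4 for Diaz — Novak by 5–4.
Novak vs Larsen: Novak preferred on 1 ballot; Larsen wins 8–1.
Diaz vs Larsen: 3 for Diaz, 6 for Larsen — Larsen by 6–3.
Every candidate loses at least once (Osei loses to Ivanov; Ivanov loses to Larsen; Novak loses to Osei; Diaz loses to Osei; Larsen loses to Osei). The majority relation contains the cycle Osei > Larsen > Ivanov > Osei, so there is no Condorcet winner.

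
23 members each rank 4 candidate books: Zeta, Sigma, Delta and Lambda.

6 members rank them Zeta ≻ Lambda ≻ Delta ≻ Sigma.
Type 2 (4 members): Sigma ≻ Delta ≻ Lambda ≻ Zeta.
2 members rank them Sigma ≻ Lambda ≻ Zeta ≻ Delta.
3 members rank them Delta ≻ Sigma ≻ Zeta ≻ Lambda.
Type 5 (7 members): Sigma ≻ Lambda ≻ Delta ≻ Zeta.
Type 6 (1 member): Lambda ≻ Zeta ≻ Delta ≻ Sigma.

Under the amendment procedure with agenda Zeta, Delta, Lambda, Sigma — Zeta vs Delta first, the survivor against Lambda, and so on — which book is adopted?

Sigma

Round 1: Zeta vs Delta — 9–14, Delta advances.
Round 2: Delta vs Lambda — 7–16, Lambda advances.
Round 3: Lambda vs Sigma — 7–16, Sigma advances.
Sigma survives the agenda.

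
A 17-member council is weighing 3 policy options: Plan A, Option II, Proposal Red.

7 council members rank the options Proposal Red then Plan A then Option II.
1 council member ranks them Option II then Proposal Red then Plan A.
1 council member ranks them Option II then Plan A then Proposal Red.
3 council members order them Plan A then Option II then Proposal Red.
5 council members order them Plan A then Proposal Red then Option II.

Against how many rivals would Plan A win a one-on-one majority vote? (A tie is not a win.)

2

Plan A against each rival (17 council members):
Plan A vs Option II: 7+3+5 = 15 for Plan A, 2 for Option II — Plan A by 15–2.
Plan A vs Proposal Red: Plan A, 9–8.
Plan A beats Option II, Proposal Red — 2 pairwise wins.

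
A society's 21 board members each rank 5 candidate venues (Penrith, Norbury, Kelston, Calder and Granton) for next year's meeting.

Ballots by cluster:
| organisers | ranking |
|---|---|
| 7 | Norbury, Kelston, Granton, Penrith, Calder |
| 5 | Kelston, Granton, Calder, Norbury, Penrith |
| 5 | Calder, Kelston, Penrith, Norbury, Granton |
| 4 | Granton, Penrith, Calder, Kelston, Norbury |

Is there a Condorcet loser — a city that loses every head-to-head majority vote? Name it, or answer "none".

Head-to-head results (21 organisers):
Penrith vs Norbury: Norbury, 12–9.
Penrith vs Kelston: Kelston wins 17–4.
Penrith vs Calder: Penrith, 11–10.
Penrith vs Granton: Granton, 16–5.
Norbury vs Kelston: Kelston wins 14–7.
Norbury vs Calder: Calder, 14–7.
Norbury vs Granton: 12 to 9, Norbury.
Kelston–Calder: Kelston 12–9.
Kelston vs Granton: 7+5+5 = 17 for Kelston, 4 for Granton — Kelston by 17–4.
Calder vs Granton: 5 to 16, Granton.
No city is winless: Penrith beats Calder; Norbury beats Penrith; Kelston beats Penrith; Calder beats Norbury; Granton beats Penrith. There is no Condorcet loser.

none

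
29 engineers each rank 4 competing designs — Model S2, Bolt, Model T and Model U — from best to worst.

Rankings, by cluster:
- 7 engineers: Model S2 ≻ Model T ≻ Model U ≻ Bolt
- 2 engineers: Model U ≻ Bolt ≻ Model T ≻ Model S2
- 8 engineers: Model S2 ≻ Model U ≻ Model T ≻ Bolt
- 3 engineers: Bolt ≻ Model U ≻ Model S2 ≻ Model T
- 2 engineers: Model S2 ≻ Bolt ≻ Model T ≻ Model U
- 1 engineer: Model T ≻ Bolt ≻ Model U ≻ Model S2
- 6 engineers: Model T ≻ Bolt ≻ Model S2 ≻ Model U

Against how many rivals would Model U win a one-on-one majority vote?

1

Model U against each rival (29 engineers):
Model U vs Model S2: Model U preferred on 2+3+1 = 6 ballots; Model S2 wins 23–6.
Model U vs Bolt: 17 to 12, Model U.
Model U vs Model T: 2+8+3 = 13 for Model U, 16 for Model T — Model T by 16–13.
Model U beats Bolt; loses to Model S2, Model T — 1 pairwise win.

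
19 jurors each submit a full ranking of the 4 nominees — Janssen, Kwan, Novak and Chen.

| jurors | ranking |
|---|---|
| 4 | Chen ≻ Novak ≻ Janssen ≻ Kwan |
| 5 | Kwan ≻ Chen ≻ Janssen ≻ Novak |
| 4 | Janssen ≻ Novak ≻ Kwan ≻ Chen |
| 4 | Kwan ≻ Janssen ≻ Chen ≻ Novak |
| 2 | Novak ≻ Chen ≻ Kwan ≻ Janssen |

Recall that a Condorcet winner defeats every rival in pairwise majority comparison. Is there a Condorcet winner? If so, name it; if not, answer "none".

none

Pairwise majorities:
Janssen vs Kwan: Kwan, 11–8.
Janssen vs Novak: 13 to 6, Janssen.
Janssen–Chen: Chen 11–8.
Kwan–Novak: Novak 10–9.
Kwan vs Chen: Kwan, 13–6.
Novak vs Chen: Chen, 13–6.
Every nominee loses at least once (Janssen loses to Kwan; Kwan loses to Novak; Novak loses to Janssen; Chen loses to Kwan). The majority relation contains the cycle Janssen beats Novak beats Kwan beats Janssen, so there is no Condorcet winner.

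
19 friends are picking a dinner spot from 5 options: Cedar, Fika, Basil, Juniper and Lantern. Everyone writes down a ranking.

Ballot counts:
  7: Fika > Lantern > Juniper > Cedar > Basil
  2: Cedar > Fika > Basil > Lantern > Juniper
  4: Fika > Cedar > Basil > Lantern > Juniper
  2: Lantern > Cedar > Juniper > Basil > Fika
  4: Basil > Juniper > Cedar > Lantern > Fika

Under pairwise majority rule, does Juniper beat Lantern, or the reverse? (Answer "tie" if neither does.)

Lantern

Ballots ranking Juniper above Lantern: 4.
Ballots ranking Lantern above Juniper: 19 − 4 = 15.
Lantern wins the head-to-head 15–4.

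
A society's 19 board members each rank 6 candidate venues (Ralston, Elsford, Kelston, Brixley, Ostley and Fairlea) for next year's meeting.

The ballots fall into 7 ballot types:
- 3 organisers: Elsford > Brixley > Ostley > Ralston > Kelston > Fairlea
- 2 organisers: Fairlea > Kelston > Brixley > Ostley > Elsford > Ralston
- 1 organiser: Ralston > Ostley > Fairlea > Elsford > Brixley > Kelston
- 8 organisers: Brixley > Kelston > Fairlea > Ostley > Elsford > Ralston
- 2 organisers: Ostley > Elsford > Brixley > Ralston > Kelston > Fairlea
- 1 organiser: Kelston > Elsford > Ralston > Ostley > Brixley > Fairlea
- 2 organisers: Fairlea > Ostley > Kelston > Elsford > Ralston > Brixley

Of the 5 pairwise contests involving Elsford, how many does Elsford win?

1

Elsford against each rival (19 organisers):
Elsford vs Ralston: 18 to 1, Elsford.
Elsford vs Kelston: Kelston wins 13–6.
Elsford vs Brixley: Elsford preferred on 3+1+2+1+2 = 9 ballots; Brixley wins 10–9.
Elsford vs Ostley: Elsford preferred on 3+1 = 4 ballots; Ostley wins 15–4.
Elsford vs Fairlea: 3+2+1 = 6 for Elsford, 13 for Fairlea — Fairlea by 13–6.
Elsford beats Ralston; loses to Kelston, Brixley, Ostley, Fairlea — 1 pairwise win.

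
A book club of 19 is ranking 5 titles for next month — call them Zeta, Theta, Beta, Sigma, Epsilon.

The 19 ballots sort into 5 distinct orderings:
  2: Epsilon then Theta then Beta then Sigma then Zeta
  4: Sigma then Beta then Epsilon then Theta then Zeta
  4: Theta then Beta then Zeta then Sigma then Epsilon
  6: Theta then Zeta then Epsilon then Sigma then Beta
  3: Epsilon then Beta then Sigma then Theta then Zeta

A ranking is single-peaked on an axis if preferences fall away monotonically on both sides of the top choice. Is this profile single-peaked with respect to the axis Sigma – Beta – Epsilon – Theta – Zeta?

Axis positions: Sigma=1, Beta=2, Epsilon=3, Theta=4, Zeta=5.
Ballot type 1 (peak Epsilon at position 3): ranking walks positions 3-4-2-1-5, expanding outward from the peak — single-peaked.
Ballot type 2 (peak Sigma at position 1): ranking walks positions 1-2-3-4-5, expanding outward from the peak — single-peaked.
Ballot type 3: ranking walks positions 4-2-5-1-3; Beta is ranked above Epsilon even though Epsilon lies between Beta and the peak Theta on the axis — preferences dip and rise again. Not single-peaked.
Ballot type 4: ranking walks positions 4-5-3-1-2; Sigma is ranked above Beta even though Beta lies between Sigma and the peak Theta on the axis — preferences dip and rise again. Not single-peaked.
Ballot type 5 (peak Epsilon at position 3): ranking walks positions 3-2-1-4-5, expanding outward from the peak — single-peaked.
Ballot type 3 violates single-peakedness, so the profile is not single-peaked on this axis.

no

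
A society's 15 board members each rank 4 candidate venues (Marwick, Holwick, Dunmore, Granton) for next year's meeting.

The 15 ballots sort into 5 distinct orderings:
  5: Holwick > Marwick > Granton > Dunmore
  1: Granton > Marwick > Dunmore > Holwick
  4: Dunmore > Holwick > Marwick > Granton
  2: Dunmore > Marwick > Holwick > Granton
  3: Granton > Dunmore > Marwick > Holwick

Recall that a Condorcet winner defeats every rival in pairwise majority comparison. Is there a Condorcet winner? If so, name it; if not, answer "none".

Check each pair by majority over 15 ballots:
Marwick vs Holwick: Marwick preferred on 1+2+3 = 6 ballots; Holwick wins 9–6.
Marwick vs Dunmore: 6 to 9, Dunmore.
Marwick–Granton: Marwick 11–4.
Holwick vs Dunmore: 5 to 10, Dunmore.
Holwick vs Granton: Holwick wins 11–4.
Dunmore vs Granton: 4+2 = 6 for Dunmore, 9 for Granton — Granton by 9–6.
No city is unbeaten: Marwick loses to Holwick; Holwick loses to Dunmore; Dunmore loses to Granton; Granton loses to Marwick. In particular Marwick beats Granton beats Dunmore beats Marwick is a majority cycle — no Condorcet winner exists.

none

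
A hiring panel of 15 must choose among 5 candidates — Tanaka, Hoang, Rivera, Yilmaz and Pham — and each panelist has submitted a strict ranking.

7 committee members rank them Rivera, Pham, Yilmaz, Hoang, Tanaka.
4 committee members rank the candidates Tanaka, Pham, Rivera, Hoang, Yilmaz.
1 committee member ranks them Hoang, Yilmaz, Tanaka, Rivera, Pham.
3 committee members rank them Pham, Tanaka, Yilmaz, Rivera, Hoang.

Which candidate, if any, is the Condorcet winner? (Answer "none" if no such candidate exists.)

Check each pair by majority over 15 ballots:
Tanaka vs Hoang: Tanaka preferred on 4+3 = 7 ballots; Hoang wins 8–7.
Tanaka vs Rivera: 8 to 7, Tanaka.
Tanaka vs Yilmaz: Tanaka is ranked higher on 4+3 = 7 ballots, Yilmaz on 8. Yilmaz wins 8–7.
Tanaka vs Pham: Tanaka preferred on 4+1 = 5 ballots; Pham wins 10–5.
Hoang vs Rivera: 1 to 14, Rivera.
Hoang vs Yilmaz: 4+1 = 5 for Hoang, 10 for Yilmaz — Yilmaz by 10–5.
Hoang vs Pham: 1 for Hoang, 14 for Pham — Pham by 14–1.
Rivera vs Yilmaz: Rivera is ranked higher on 7+4 = 11 ballots, Yilmaz on 4. Rivera wins 11–4.
Rivera vs Pham: 8 to 7, Rivera.
Yilmaz vs Pham: Yilmaz preferred on 1 ballot; Pham wins 14–1.
No candidate is unbeaten: Tanaka loses to Hoang; Hoang loses to Rivera; Rivera loses to Tanaka; Yilmaz loses to Rivera; Pham loses to Rivera. In particular Tanaka beats Rivera beats Hoang beats Tanaka is a majority cycle — no Condorcet winner exists.

none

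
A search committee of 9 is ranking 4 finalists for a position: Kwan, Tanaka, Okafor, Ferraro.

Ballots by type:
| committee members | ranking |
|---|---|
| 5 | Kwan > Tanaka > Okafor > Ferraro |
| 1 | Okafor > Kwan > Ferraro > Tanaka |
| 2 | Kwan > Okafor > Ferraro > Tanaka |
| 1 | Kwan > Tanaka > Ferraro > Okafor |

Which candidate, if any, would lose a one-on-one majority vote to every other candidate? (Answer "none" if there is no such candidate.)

Head-to-head results (9 committee members):
Kwan vs Tanaka: Kwan preferred on 5+1+2+1 = 9 ballots; Kwan wins 9–0.
Kwan vs Okafor: Kwan, 8–1.
Kwan vs Ferraro: Kwan, 9–0.
Tanaka vs Okafor: Tanaka preferred on 5+1 = 6 ballots; Tanaka wins 6–3.
Tanaka vs Ferraro: Tanaka preferred on 5+1 = 6 ballots; Tanaka wins 6–3.
Okafor vs Ferraro: Okafor is ranked higher on 5+1+2 = 8 ballots, Ferraro on 1. Okafor wins 8–1.
Ferraro is beaten in every head-to-head and is the Condorcet loser.

Ferraro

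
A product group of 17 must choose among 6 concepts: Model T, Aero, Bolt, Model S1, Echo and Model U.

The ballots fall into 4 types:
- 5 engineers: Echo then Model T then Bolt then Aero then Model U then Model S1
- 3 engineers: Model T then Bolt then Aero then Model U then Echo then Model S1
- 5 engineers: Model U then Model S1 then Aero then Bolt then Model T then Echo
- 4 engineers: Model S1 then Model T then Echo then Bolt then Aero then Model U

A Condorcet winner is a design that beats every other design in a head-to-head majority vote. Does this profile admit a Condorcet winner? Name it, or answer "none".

none

Pairwise majorities:
Model T vs Aero: 12 to 5, Model T.
Model T vs Bolt: Model T preferred on 5+3+4 = 12 ballots; Model T wins 12–5.
Model T vs Model S1: Model T preferred on 5+3 = 8 ballots; Model S1 wins 9–8.
Model T vs Echo: 12 to 5, Model T.
Model T vs Model U: 12 to 5, Model T.
Aero vs Bolt: Aero is ranked higher on 5 ballots, Bolt on 12. Bolt wins 12–5.
Aero vs Model S1: Aero preferred on 5+3 = 8 ballots; Model S1 wins 9–8.
Aero vs Echo: Aero is ranked higher on 3+5 = 8 ballots, Echo on 9. Echo wins 9–8.
Aero vs Model U: Aero is ranked higher on 5+3+4 = 12 ballots, Model U on 5. Aero wins 12–5.
Bolt vs Model S1: 5+3 = 8 for Bolt, 9 for Model S1 — Model S1 by 9–8.
Bolt vs Echo: 8 to 9, Echo.
Bolt vs Model U: Bolt preferred on 5+3+4 = 12 ballots; Bolt wins 12–5.
Model S1 vs Echo: Model S1 is ranked higher on 5+4 = 9 ballots, Echo on 8. Model S1 wins 9–8.
Model S1 vs Model U: 4 for Model S1, 13 for Model U — Model U by 13–4.
Echo vs Model U: 9 to 8, Echo.
No design is unbeaten: Model T loses to Model S1; Aero loses to Model T; Bolt loses to Model T; Model S1 loses to Model U; Echo loses to Model T; Model U loses to Model T. In particular Model T → Model U → Model S1 → Model T is a majority cycle — no Condorcet winner exists.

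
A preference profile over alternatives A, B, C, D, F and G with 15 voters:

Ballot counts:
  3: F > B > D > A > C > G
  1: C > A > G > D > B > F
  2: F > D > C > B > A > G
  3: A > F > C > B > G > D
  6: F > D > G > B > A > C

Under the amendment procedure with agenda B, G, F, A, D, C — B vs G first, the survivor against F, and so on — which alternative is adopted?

Round 1: B vs G — 8–7, B advances.
Round 2: B vs F — 1–14, F advances.
Round 3: F vs A — 11–4, F advances.
Round 4: F vs D — 14–1, F advances.
Round 5: F vs C — 14–1, F advances.
The agenda winner is F.

F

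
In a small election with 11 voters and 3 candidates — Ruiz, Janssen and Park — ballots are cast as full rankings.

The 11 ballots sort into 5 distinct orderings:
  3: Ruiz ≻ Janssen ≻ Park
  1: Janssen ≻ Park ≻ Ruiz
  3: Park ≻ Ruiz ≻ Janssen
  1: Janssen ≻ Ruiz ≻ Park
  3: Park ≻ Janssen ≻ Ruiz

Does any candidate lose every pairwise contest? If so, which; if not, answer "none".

Janssen

Head-to-head results (11 voters):
Ruiz vs Janssen: 6 to 5, Ruiz.
Ruiz vs Park: Park wins 7–4.
Janssen vs Park: Janssen preferred on 3+1+1 = 5 ballots; Park wins 6–5.
Janssen is beaten in every head-to-head and is the Condorcet loser.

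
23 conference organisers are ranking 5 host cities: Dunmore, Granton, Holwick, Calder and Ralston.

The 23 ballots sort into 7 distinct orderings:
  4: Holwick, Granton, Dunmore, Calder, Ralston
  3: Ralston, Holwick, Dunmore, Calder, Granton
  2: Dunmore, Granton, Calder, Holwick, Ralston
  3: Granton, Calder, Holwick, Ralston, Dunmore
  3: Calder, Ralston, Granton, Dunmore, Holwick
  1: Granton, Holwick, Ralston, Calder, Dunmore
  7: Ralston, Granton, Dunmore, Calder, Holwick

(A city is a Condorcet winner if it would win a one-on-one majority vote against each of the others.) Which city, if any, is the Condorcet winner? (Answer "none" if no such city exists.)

Pairwise majorities:
Dunmore vs Granton: Granton wins 18–5.
Dunmore vs Holwick: Dunmore wins 12–11.
Dunmore vs Calder: Dunmore, 16–7.
Dunmore vs Ralston: Ralston wins 17–6.
Granton vs Holwick: Granton wins 16–7.
Granton vs Calder: Granton, 17–6.
Granton vs Ralston: Ralston wins 13–10.
Holwick–Calder: Calder 15–8.
Holwick vs Ralston: Ralston wins 13–10.
Calder vs Ralston: Calder wins 12–11.
Each city drops at least one matchup (Dunmore loses to Granton; Granton loses to Ralston; Holwick loses to Dunmore; Calder loses to Dunmore; Ralston loses to Calder); the cycle Dunmore > Calder > Ralston > Dunmore rules out a Condorcet winner.

none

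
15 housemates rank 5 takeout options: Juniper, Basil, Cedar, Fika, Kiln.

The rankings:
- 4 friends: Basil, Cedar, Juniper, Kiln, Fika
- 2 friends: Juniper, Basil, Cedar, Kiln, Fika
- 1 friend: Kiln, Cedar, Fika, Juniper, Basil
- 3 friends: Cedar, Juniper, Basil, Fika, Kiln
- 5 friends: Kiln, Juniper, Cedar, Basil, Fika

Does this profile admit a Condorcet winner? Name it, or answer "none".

Pairwise majorities:
Juniper vs Basil: Juniper wins 11–4.
Juniper–Cedar: Cedar 8–7.
Juniper vs Fika: Juniper wins 14–1.
Juniper–Kiln: Juniper 9–6.
Basil–Cedar: Cedar 9–6.
Basil vs Fika: Basil wins 14–1.
Basil vs Kiln: Basil, 9–6.
Cedar vs Fika: Cedar, 15–0.
Cedar vs Kiln: Cedar, 9–6.
Fika vs Kiln: Kiln, 12–3.
Only Cedar has no losses; Cedar is the Condorcet winner.

Cedar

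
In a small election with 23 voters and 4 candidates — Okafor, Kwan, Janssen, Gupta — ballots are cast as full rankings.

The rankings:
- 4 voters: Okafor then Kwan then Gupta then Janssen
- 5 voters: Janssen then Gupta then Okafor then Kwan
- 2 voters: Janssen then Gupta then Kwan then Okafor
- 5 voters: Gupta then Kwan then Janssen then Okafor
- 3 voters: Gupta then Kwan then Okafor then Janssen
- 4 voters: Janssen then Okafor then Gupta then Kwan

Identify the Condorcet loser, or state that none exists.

Head-to-head results (23 voters):
Okafor vs Kwan: Okafor preferred on 4+5+4 = 13 ballots; Okafor wins 13–10.
Okafor vs Janssen: Janssen, 16–7.
Okafor vs Gupta: Okafor preferred on 4+4 = 8 ballots; Gupta wins 15–8.
Kwan vs Janssen: Kwan is ranked higher on 4+5+3 = 12 ballots, Janssen on 11. Kwan wins 12–11.
Kwan–Gupta: Gupta 19–4.
Janssen vs Gupta: Gupta, 12–11.
Every candidate wins at least one matchup (Okafor beats Kwan; Kwan beats Janssen; Janssen beats Okafor; Gupta beats Okafor), so there is no Condorcet loser.

none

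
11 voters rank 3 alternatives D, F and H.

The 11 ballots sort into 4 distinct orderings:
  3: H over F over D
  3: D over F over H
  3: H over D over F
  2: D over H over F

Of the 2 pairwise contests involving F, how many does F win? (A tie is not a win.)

0

F against each rival (11 voters):
F vs D: 3 for F, 8 for D — D by 8–3.
F vs H: H wins 8–3.
F beats no one; loses to D, H — 0 pairwise wins.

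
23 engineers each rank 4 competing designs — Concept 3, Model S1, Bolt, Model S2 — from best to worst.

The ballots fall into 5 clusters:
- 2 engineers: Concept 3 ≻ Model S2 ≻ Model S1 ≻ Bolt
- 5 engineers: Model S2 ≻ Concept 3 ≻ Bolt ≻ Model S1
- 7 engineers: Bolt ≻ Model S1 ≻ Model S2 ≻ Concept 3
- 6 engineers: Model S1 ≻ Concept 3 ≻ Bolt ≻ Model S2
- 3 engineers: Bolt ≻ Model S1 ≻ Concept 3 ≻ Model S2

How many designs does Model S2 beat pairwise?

1

Model S2 against each rival (23 engineers):
Model S2–Concept 3: Model S2 12–11.
Model S2 vs Model S1: Model S2 preferred on 2+5 = 7 ballots; Model S1 wins 16–7.
Model S2 vs Bolt: 7 to 16, Bolt.
Model S2 beats Concept 3; loses to Model S1, Bolt — 1 pairwise win.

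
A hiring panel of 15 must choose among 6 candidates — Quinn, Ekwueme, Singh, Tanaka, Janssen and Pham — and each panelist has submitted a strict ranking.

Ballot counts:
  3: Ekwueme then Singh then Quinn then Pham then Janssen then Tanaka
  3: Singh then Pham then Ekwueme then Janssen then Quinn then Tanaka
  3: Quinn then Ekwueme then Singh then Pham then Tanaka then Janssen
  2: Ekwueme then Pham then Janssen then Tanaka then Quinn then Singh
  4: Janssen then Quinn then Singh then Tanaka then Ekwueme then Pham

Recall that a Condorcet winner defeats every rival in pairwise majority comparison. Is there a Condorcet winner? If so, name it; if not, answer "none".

Head-to-head results (15 committee members):
Quinn vs Ekwueme: Ekwueme, 8–7.
Quinn vs Singh: Quinn wins 9–6.
Quinn vs Tanaka: Quinn, 13–2.
Quinn vs Janssen: Janssen wins 9–6.
Quinn vs Pham: Quinn, 10–5.
Ekwueme vs Singh: Ekwueme, 8–7.
Ekwueme vs Tanaka: Ekwueme, 11–4.
Ekwueme–Janssen: Ekwueme 11–4.
Ekwueme vs Pham: Ekwueme wins 12–3.
Singh vs Tanaka: Singh wins 13–2.
Singh–Janssen: Singh 9–6.
Singh vs Pham: Singh, 13–2.
Tanaka vs Janssen: Janssen wins 12–3.
Tanaka vs Pham: Pham wins 11–4.
Janssen–Pham: Pham 11–4.
Only Ekwueme has no losses; Ekwueme is the Condorcet winner.

Ekwueme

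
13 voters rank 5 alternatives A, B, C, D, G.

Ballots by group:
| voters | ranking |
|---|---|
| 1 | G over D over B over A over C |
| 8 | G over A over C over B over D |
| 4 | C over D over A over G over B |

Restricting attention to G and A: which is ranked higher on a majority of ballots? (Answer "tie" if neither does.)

Ballots ranking G above A: 1 + 8 = 9.
Ballots ranking A above G: 13 − 9 = 4.
G wins the head-to-head 9–4.

G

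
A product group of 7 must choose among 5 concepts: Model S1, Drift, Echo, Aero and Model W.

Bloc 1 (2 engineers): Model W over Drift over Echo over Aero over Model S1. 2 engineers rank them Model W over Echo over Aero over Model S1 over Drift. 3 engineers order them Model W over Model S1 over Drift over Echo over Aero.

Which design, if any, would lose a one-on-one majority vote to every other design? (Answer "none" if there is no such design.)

none

Head-to-head results (7 engineers):
Model S1 vs Drift: 2+3 = 5 for Model S1, 2 for Drift — Model S1 by 5–2.
Model S1 vs Echo: Echo wins 4–3.
Model S1 vs Aero: Aero wins 4–3.
Model S1 vs Model W: 0 to 7, Model W.
Drift vs Echo: 5 to 2, Drift.
Drift–Aero: Drift 5–2.
Drift–Model W: Model W 7–0.
Echo vs Aero: Echo, 7–0.
Echo vs Model W: Echo is ranked higher on 0 ballots, Model W on 7. Model W wins 7–0.
Aero vs Model W: Aero is ranked higher on 0 ballots, Model W on 7. Model W wins 7–0.
Every design wins at least one matchup (Model S1 beats Drift; Drift beats Echo; Echo beats Model S1; Aero beats Model S1; Model W beats Model S1), so there is no Condorcet loser.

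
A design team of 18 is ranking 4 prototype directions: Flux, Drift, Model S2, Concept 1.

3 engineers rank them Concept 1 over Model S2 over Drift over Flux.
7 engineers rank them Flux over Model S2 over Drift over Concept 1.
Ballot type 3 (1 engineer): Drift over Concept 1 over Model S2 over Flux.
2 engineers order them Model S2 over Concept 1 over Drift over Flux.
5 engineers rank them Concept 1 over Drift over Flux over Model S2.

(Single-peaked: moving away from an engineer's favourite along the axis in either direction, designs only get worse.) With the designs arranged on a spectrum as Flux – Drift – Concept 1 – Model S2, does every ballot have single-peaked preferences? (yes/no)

Axis positions: Flux=1, Drift=2, Concept 1=3, Model S2=4.
Ballot type 1 (peak Concept 1 at position 3): ranking walks positions 3-4-2-1, expanding outward from the peak — single-peaked.
Ballot type 2: ranking walks positions 1-4-2-3; Model S2 is ranked above Drift even though Drift lies between Model S2 and the peak Flux on the axis — preferences dip and rise again. Not single-peaked.
Ballot type 3 (peak Drift at position 2): ranking walks positions 2-3-4-1, expanding outward from the peak — single-peaked.
Ballot type 4 (peak Model S2 at position 4): ranking walks positions 4-3-2-1, expanding outward from the peak — single-peaked.
Ballot type 5 (peak Concept 1 at position 3): ranking walks positions 3-2-1-4, expanding outward from the peak — single-peaked.
Ballot type 2 violates single-peakedness, so the profile is not single-peaked on this axis.

no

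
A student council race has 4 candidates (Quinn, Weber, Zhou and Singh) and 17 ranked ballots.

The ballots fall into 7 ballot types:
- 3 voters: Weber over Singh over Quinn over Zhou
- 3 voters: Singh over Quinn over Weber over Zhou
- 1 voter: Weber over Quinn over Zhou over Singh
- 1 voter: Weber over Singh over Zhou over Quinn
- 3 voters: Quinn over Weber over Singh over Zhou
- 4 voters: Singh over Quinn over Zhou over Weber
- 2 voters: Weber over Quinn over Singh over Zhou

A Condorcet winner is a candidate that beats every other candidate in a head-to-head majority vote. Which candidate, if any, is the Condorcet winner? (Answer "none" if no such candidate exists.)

Head-to-head results (17 voters):
Quinn vs Weber: 10 to 7, Quinn.
Quinn vs Zhou: 16 to 1, Quinn.
Quinn vs Singh: 1+3+2 = 6 for Quinn, 11 for Singh — Singh by 11–6.
Weber vs Zhou: Weber preferred on 3+3+1+1+3+2 = 13 ballots; Weber wins 13–4.
Weber vs Singh: 10 to 7, Weber.
Zhou vs Singh: Zhou preferred on 1 ballot; Singh wins 16–1.
No candidate is unbeaten: Quinn loses to Singh; Weber loses to Quinn; Zhou loses to Quinn; Singh loses to Weber. In particular Quinn → Weber → Singh → Quinn is a majority cycle — no Condorcet winner exists.

none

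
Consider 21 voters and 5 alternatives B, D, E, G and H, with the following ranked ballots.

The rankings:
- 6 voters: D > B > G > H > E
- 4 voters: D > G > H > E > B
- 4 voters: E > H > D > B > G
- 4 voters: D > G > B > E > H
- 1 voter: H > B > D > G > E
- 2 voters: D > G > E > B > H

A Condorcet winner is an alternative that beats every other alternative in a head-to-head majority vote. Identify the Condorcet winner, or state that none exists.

D

Pairwise majorities:
B vs D: D, 20–1.
B vs E: B, 11–10.
B vs G: B, 11–10.
B vs H: B, 12–9.
D–E: D 17–4.
D vs G: D wins 21–0.
D vs H: D wins 16–5.
E vs G: G, 17–4.
E vs H: H wins 11–10.
G vs H: G wins 16–5.
Only D has no losses; D is the Condorcet winner.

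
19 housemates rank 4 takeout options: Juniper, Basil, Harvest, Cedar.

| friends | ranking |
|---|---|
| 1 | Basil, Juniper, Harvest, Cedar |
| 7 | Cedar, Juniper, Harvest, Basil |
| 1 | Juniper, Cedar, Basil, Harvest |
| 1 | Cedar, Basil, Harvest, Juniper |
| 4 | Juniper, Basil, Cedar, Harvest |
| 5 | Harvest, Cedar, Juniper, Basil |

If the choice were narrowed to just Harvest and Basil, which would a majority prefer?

Harvest

Ballots ranking Harvest above Basil: 7 + 5 = 12.
Ballots ranking Basil above Harvest: 19 − 12 = 7.
Harvest wins the head-to-head 12–7.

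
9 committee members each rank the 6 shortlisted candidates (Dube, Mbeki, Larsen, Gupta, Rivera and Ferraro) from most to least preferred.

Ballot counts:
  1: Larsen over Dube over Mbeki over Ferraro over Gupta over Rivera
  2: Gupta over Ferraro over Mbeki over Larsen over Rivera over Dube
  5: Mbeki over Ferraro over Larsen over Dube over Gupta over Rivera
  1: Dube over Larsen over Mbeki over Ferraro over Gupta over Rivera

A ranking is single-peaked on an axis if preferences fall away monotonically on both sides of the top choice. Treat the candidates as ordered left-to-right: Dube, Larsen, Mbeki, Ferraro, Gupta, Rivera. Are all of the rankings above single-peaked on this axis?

Axis positions: Dube=1, Larsen=2, Mbeki=3, Ferraro=4, Gupta=5, Rivera=6.
Ballot type 1 (peak Larsen at position 2): ranking walks positions 2-1-3-4-5-6, expanding outward from the peak — single-peaked.
Ballot type 2 (peak Gupta at position 5): ranking walks positions 5-4-3-2-6-1, expanding outward from the peak — single-peaked.
Ballot type 3 (peak Mbeki at position 3): ranking walks positions 3-4-2-1-5-6, expanding outward from the peak — single-peaked.
Ballot type 4 (peak Dube at position 1): ranking walks positions 1-2-3-4-5-6, expanding outward from the peak — single-peaked.
Every ranking is single-peaked on this axis.

yes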